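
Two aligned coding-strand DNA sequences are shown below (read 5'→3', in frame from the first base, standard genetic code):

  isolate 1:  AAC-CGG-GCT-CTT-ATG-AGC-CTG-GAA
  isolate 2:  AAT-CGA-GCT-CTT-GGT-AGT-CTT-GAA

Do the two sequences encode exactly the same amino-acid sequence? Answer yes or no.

Codon 1: AAC Asn / AAT Asn — synonymous.
Codon 2: CGG Arg / CGA Arg — synonymous.
Codon 3: GCT Ala / GCT Ala — identical.
Codon 4: CTT Leu / CTT Leu — identical.
Codon 5: ATG Met / GGT Gly — nonsynonymous.
Codon 6: AGC Ser / AGT Ser — synonymous.
Codon 7: CTG Leu / CTT Leu — synonymous.
Codon 8: GAA Glu / GAA Glu — identical.
Nonsynonymous differences: 1 → different protein.

no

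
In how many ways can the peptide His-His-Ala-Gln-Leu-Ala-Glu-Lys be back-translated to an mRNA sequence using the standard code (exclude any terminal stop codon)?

His: 2 codons.
His: 2 codons.
Ala: 4 codons.
Gln: 2 codons.
Leu: 6 codons.
Ala: 4 codons.
Glu: 2 codons.
Lys: 2 codons.
2 × 2 × 4 × 2 × 6 × 4 × 2 × 2 = 3072.

3072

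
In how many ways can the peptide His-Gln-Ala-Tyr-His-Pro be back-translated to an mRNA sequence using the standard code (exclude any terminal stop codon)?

His: 2 codons.
Gln: 2 codons.
Ala: 4 codons.
Tyr: 2 codons.
His: 2 codons.
Pro: 4 codons.
2 × 2 × 4 × 2 × 2 × 4 = 256.

256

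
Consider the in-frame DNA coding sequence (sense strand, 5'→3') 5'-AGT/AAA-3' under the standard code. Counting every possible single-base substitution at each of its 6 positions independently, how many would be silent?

2

Codon 1 (AGT, Ser): 1 synonymous substitution.
Codon 2 (AAA, Lys): 1 synonymous substitution.
Total: 1 + 1 = 2.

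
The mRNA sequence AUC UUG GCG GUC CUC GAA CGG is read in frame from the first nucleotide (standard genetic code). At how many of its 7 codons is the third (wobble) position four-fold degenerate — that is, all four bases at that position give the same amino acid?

4

Codon 1 AUC (Ile): third position 3-fold.
Codon 2 UUG (Leu): third position 2-fold.
Codon 3 GCG (Ala): third position 4-fold.
Codon 4 GUC (Val): third position 4-fold.
Codon 5 CUC (Leu): third position 4-fold.
Codon 6 GAA (Glu): third position 2-fold.
Codon 7 CGG (Arg): third position 4-fold.
Four-fold degenerate third positions: 4.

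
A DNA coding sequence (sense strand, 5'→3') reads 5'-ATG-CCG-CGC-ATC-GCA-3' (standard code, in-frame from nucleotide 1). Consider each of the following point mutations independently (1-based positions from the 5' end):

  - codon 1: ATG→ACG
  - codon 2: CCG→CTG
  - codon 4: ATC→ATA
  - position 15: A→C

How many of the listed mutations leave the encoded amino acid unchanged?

Codon 1: ATG (Met) → ACG (Thr) — missense.
Codon 2: CCG (Pro) → CTG (Leu) — missense.
Codon 4: ATC (Ile) → ATA (Ile) — synonymous.
Codon 5: GCA (Ala) → GCC (Ala) — synonymous.
Synonymous: 2 of 4.

2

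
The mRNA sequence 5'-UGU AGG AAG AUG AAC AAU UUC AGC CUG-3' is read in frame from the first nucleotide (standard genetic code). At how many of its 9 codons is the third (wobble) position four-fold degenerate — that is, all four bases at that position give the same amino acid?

1

Codon 1 UGU (Cys): third position 2-fold.
Codon 2 AGG (Arg): third position 2-fold.
Codon 3 AAG (Lys): third position 2-fold.
Codon 4 AUG (Met): third position 1-fold.
Codon 5 AAC (Asn): third position 2-fold.
Codon 6 AAU (Asn): third position 2-fold.
Codon 7 UUC (Phe): third position 2-fold.
Codon 8 AGC (Ser): third position 2-fold.
Codon 9 CUG (Leu): third position 4-fold.
Four-fold degenerate third positions: 1.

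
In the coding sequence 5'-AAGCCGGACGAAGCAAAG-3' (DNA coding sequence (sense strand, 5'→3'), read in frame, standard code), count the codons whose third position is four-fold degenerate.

Codon 1 AAG (Lys): third position 2-fold.
Codon 2 CCG (Pro): third position 4-fold.
Codon 3 GAC (Asp): third position 2-fold.
Codon 4 GAA (Glu): third position 2-fold.
Codon 5 GCA (Ala): third position 4-fold.
Codon 6 AAG (Lys): third position 2-fold.
Four-fold degenerate third positions: 2.

2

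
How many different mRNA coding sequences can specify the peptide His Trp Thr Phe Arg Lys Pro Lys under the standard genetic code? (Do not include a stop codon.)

1536

His: 2 codons.
Trp: 1 codon.
Thr: 4 codons.
Phe: 2 codons.
Arg: 6 codons.
Lys: 2 codons.
Pro: 4 codons.
Lys: 2 codons.
2 × 1 × 4 × 2 × 6 × 2 × 4 × 2 = 1536.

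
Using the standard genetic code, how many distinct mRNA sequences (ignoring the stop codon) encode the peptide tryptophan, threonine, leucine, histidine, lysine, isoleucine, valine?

1152

Trp: 1 codon.
Thr: 4 codons.
Leu: 6 codons.
His: 2 codons.
Lys: 2 codons.
Ile: 3 codons.
Val: 4 codons.
1 × 4 × 6 × 2 × 2 × 3 × 4 = 1152.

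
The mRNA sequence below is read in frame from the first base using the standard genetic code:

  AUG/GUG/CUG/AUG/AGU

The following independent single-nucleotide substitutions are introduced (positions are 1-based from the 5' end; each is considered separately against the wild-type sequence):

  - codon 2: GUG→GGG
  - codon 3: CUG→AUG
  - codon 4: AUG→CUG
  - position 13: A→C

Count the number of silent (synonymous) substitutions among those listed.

Codon 2: GUG (Val) → GGG (Gly) — missense.
Codon 3: CUG (Leu) → AUG (Met) — missense.
Codon 4: AUG (Met) → CUG (Leu) — missense.
Codon 5: AGU (Ser) → CGU (Arg) — missense.
Synonymous: 0 of 4.

0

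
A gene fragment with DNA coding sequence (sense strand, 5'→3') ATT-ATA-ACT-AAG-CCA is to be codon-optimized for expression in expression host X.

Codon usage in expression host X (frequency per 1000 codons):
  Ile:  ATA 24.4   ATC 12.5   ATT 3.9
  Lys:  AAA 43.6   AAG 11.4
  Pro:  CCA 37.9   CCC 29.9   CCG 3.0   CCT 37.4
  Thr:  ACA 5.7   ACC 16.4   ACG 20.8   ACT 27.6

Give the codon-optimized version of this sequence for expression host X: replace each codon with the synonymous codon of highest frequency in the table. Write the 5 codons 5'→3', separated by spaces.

Codon 1 (Ile): best is ATA at 24.4.
Codon 2 (Ile): best is ATA at 24.4.
Codon 3 (Thr): best is ACT at 27.6.
Codon 4 (Lys): best is AAA at 43.6.
Codon 5 (Pro): best is CCA at 37.9.

ATA ATA ACT AAA CCA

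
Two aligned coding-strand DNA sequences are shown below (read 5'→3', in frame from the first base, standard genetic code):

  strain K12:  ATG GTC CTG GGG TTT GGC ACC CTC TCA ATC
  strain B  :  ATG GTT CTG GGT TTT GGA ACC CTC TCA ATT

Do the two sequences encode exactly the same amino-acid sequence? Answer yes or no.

yes

Codon 1: ATG Met / ATG Met — identical.
Codon 2: GTC Val / GTT Val — synonymous.
Codon 3: CTG Leu / CTG Leu — identical.
Codon 4: GGG Gly / GGT Gly — synonymous.
Codon 5: TTT Phe / TTT Phe — identical.
Codon 6: GGC Gly / GGA Gly — synonymous.
Codon 7: ACC Thr / ACC Thr — identical.
Codon 8: CTC Leu / CTC Leu — identical.
Codon 9: TCA Ser / TCA Ser — identical.
Codon 10: ATC Ile / ATT Ile — synonymous.
Nonsynonymous differences: 0 → same protein.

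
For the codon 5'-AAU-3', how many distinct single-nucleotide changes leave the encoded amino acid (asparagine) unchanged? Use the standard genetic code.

1

Position 1: none → 0 synonymous.
Position 2: none → 0 synonymous.
Position 3: AAC → 1 synonymous.
Total: 0 + 0 + 1 = 1.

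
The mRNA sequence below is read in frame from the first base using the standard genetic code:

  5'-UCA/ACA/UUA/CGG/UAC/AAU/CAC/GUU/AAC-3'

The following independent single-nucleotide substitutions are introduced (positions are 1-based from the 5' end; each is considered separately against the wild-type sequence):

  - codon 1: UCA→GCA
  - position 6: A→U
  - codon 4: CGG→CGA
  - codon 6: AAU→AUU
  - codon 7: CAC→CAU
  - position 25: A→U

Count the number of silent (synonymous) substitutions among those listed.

3

Codon 1: UCA (Ser) → GCA (Ala) — missense.
Codon 2: ACA (Thr) → ACU (Thr) — synonymous.
Codon 4: CGG (Arg) → CGA (Arg) — synonymous.
Codon 6: AAU (Asn) → AUU (Ile) — missense.
Codon 7: CAC (His) → CAU (His) — synonymous.
Codon 9: AAC (Asn) → UAC (Tyr) — missense.
Synonymous: 3 of 6.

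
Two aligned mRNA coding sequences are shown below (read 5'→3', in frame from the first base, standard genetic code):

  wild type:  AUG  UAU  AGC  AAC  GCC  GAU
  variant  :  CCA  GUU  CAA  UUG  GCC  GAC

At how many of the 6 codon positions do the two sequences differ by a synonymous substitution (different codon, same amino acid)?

Codon 1: AUG Met / CCA Pro — nonsynonymous.
Codon 2: UAU Tyr / GUU Val — nonsynonymous.
Codon 3: AGC Ser / CAA Gln — nonsynonymous.
Codon 4: AAC Asn / UUG Leu — nonsynonymous.
Codon 5: GCC Ala / GCC Ala — identical.
Codon 6: GAU Asp / GAC Asp — synonymous.
Synonymous differences: 1.

1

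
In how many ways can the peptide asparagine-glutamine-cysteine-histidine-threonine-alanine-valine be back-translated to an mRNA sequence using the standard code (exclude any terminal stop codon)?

1024

Asn: 2 codons.
Gln: 2 codons.
Cys: 2 codons.
His: 2 codons.
Thr: 4 codons.
Ala: 4 codons.
Val: 4 codons.
2 × 2 × 2 × 2 × 4 × 4 × 4 = 1024.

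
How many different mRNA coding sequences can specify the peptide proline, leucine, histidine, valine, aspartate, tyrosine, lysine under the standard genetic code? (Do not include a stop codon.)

1536

Pro: 4 codons.
Leu: 6 codons.
His: 2 codons.
Val: 4 codons.
Asp: 2 codons.
Tyr: 2 codons.
Lys: 2 codons.
4 × 6 × 2 × 4 × 2 × 2 × 2 = 1536.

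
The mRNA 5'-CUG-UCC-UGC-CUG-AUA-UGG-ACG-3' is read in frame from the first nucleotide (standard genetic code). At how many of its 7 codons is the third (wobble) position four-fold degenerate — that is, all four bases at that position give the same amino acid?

Codon 1 CUG (Leu): third position 4-fold.
Codon 2 UCC (Ser): third position 4-fold.
Codon 3 UGC (Cys): third position 2-fold.
Codon 4 CUG (Leu): third position 4-fold.
Codon 5 AUA (Ile): third position 3-fold.
Codon 6 UGG (Trp): third position 1-fold.
Codon 7 ACG (Thr): third position 4-fold.
Four-fold degenerate third positions: 4.

4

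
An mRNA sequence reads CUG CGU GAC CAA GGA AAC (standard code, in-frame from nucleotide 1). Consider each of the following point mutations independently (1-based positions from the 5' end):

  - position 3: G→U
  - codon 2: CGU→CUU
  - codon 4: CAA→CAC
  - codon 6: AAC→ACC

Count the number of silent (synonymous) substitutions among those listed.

Codon 1: CUG (Leu) → CUU (Leu) — synonymous.
Codon 2: CGU (Arg) → CUU (Leu) — missense.
Codon 4: CAA (Gln) → CAC (His) — missense.
Codon 6: AAC (Asn) → ACC (Thr) — missense.
Synonymous: 1 of 4.

1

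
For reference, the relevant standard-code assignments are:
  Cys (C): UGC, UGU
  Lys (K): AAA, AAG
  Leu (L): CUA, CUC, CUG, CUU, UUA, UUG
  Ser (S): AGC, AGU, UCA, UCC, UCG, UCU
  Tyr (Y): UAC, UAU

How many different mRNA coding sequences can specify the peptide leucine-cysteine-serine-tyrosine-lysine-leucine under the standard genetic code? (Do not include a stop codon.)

Leu: 6 codons.
Cys: 2 codons.
Ser: 6 codons.
Tyr: 2 codons.
Lys: 2 codons.
Leu: 6 codons.
6 × 2 × 6 × 2 × 2 × 6 = 1728.

1728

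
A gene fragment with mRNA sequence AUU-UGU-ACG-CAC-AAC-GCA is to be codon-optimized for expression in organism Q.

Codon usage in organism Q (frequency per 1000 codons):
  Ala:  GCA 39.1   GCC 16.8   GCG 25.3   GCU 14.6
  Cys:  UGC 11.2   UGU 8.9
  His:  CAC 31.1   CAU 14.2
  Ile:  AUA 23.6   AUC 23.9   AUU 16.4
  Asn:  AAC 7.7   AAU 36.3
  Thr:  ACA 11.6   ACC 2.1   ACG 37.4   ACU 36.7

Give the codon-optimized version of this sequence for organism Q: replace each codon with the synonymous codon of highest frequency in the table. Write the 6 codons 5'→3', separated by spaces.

AUC UGC ACG CAC AAU GCA

Codon 1 (Ile): best is AUC at 23.9.
Codon 2 (Cys): best is UGC at 11.2.
Codon 3 (Thr): best is ACG at 37.4.
Codon 4 (His): best is CAC at 31.1.
Codon 5 (Asn): best is AAU at 36.3.
Codon 6 (Ala): best is GCA at 39.1.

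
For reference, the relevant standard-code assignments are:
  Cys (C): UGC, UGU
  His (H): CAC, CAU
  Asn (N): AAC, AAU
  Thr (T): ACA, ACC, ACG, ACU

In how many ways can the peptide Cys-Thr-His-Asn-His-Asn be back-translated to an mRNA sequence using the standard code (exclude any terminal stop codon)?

Cys: 2 codons.
Thr: 4 codons.
His: 2 codons.
Asn: 2 codons.
His: 2 codons.
Asn: 2 codons.
2 × 4 × 2 × 2 × 2 × 2 = 128.

128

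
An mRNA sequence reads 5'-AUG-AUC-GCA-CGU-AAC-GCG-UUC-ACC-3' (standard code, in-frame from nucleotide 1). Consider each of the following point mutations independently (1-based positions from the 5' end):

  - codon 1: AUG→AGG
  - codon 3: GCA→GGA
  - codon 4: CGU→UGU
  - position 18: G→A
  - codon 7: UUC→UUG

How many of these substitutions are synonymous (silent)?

Codon 1: AUG (Met) → AGG (Arg) — missense.
Codon 3: GCA (Ala) → GGA (Gly) — missense.
Codon 4: CGU (Arg) → UGU (Cys) — missense.
Codon 6: GCG (Ala) → GCA (Ala) — synonymous.
Codon 7: UUC (Phe) → UUG (Leu) — missense.
Synonymous: 1 of 5.

1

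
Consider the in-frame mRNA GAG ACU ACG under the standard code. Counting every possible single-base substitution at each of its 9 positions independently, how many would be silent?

Codon 1 (GAG, Glu): 1 synonymous substitution.
Codon 2 (ACU, Thr): 3 synonymous substitutions.
Codon 3 (ACG, Thr): 3 synonymous substitutions.
Total: 1 + 3 + 3 = 7.

7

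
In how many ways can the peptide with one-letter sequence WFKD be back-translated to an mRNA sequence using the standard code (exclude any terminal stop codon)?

Trp: 1 codon.
Phe: 2 codons.
Lys: 2 codons.
Asp: 2 codons.
1 × 2 × 2 × 2 = 8.

8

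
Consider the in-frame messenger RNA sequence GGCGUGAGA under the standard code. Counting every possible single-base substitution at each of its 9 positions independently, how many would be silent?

8

Codon 1 (GGC, Gly): 3 synonymous substitutions.
Codon 2 (GUG, Val): 3 synonymous substitutions.
Codon 3 (AGA, Arg): 2 synonymous substitutions.
Total: 3 + 3 + 2 = 8.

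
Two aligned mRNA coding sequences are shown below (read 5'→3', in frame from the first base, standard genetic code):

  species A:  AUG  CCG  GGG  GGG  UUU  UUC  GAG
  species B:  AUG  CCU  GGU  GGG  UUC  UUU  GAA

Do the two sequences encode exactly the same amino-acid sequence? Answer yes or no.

yes

Codon 1: AUG Met / AUG Met — identical.
Codon 2: CCG Pro / CCU Pro — synonymous.
Codon 3: GGG Gly / GGU Gly — synonymous.
Codon 4: GGG Gly / GGG Gly — identical.
Codon 5: UUU Phe / UUC Phe — synonymous.
Codon 6: UUC Phe / UUU Phe — synonymous.
Codon 7: GAG Glu / GAA Glu — synonymous.
Nonsynonymous differences: 0 → same protein.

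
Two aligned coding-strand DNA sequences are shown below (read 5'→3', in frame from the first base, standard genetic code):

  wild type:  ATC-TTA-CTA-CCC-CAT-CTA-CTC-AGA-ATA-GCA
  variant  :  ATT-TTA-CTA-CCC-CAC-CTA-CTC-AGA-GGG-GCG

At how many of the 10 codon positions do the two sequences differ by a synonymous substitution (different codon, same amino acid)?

Codon 1: ATC Ile / ATT Ile — synonymous.
Codon 2: TTA Leu / TTA Leu — identical.
Codon 3: CTA Leu / CTA Leu — identical.
Codon 4: CCC Pro / CCC Pro — identical.
Codon 5: CAT His / CAC His — synonymous.
Codon 6: CTA Leu / CTA Leu — identical.
Codon 7: CTC Leu / CTC Leu — identical.
Codon 8: AGA Arg / AGA Arg — identical.
Codon 9: ATA Ile / GGG Gly — nonsynonymous.
Codon 10: GCA Ala / GCG Ala — synonymous.
Synonymous differences: 3.

3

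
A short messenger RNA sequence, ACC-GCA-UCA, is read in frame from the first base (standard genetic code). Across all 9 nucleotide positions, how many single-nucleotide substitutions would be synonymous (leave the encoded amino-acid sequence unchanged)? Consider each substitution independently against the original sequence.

Codon 1 (ACC, Thr): 3 synonymous substitutions.
Codon 2 (GCA, Ala): 3 synonymous substitutions.
Codon 3 (UCA, Ser): 3 synonymous substitutions.
Total: 3 + 3 + 3 = 9.

9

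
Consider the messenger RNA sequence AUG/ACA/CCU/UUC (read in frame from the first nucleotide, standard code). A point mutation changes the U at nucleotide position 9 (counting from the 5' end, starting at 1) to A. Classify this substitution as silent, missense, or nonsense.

Position 9 falls in codon 3: CCU → Pro.
After the substitution the codon is CCA → Pro.
Both encode Pro, so the change is synonymous.

silent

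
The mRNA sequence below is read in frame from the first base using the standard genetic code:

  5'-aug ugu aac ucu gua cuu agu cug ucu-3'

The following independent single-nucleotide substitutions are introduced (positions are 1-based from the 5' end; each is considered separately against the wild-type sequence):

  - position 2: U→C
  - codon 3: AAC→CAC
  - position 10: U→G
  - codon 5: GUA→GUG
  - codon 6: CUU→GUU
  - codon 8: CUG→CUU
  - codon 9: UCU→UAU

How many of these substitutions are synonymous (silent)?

2

Codon 1: AUG (Met) → ACG (Thr) — missense.
Codon 3: AAC (Asn) → CAC (His) — missense.
Codon 4: UCU (Ser) → GCU (Ala) — missense.
Codon 5: GUA (Val) → GUG (Val) — synonymous.
Codon 6: CUU (Leu) → GUU (Val) — missense.
Codon 8: CUG (Leu) → CUU (Leu) — synonymous.
Codon 9: UCU (Ser) → UAU (Tyr) — missense.
Synonymous: 2 of 7.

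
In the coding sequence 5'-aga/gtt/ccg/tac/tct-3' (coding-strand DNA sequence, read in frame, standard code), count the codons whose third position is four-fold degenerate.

3

Codon 1 AGA (Arg): third position 2-fold.
Codon 2 GTT (Val): third position 4-fold.
Codon 3 CCG (Pro): third position 4-fold.
Codon 4 TAC (Tyr): third position 2-fold.
Codon 5 TCT (Ser): third position 4-fold.
Four-fold degenerate third positions: 3.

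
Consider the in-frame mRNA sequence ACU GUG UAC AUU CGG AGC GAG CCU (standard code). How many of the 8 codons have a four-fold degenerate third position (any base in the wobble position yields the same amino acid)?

4

Codon 1 ACU (Thr): third position 4-fold.
Codon 2 GUG (Val): third position 4-fold.
Codon 3 UAC (Tyr): third position 2-fold.
Codon 4 AUU (Ile): third position 3-fold.
Codon 5 CGG (Arg): third position 4-fold.
Codon 6 AGC (Ser): third position 2-fold.
Codon 7 GAG (Glu): third position 2-fold.
Codon 8 CCU (Pro): third position 4-fold.
Four-fold degenerate third positions: 4.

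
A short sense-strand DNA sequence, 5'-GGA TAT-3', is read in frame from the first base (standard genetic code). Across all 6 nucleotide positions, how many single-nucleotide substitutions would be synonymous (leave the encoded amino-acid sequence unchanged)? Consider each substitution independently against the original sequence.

4

Codon 1 (GGA, Gly): 3 synonymous substitutions.
Codon 2 (TAT, Tyr): 1 synonymous substitution.
Total: 3 + 1 = 4.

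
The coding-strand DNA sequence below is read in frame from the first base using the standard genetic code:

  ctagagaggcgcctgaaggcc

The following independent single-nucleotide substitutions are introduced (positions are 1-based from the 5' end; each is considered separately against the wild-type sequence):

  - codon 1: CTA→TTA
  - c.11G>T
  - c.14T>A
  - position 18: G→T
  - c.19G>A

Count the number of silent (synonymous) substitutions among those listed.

1

Codon 1: CTA (Leu) → TTA (Leu) — synonymous.
Codon 4: CGC (Arg) → CTC (Leu) — missense.
Codon 5: CTG (Leu) → CAG (Gln) — missense.
Codon 6: AAG (Lys) → AAT (Asn) — missense.
Codon 7: GCC (Ala) → ACC (Thr) — missense.
Synonymous: 1 of 5.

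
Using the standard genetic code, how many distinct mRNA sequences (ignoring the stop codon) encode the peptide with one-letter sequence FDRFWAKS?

2304

Phe: 2 codons.
Asp: 2 codons.
Arg: 6 codons.
Phe: 2 codons.
Trp: 1 codon.
Ala: 4 codons.
Lys: 2 codons.
Ser: 6 codons.
2 × 2 × 6 × 2 × 1 × 4 × 2 × 6 = 2304.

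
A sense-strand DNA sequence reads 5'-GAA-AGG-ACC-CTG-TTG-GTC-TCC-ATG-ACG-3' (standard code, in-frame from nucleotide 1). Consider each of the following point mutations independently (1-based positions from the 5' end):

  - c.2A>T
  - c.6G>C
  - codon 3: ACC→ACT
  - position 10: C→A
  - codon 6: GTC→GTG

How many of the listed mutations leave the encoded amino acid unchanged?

Codon 1: GAA (Glu) → GTA (Val) — missense.
Codon 2: AGG (Arg) → AGC (Ser) — missense.
Codon 3: ACC (Thr) → ACT (Thr) — synonymous.
Codon 4: CTG (Leu) → ATG (Met) — missense.
Codon 6: GTC (Val) → GTG (Val) — synonymous.
Synonymous: 2 of 5.

2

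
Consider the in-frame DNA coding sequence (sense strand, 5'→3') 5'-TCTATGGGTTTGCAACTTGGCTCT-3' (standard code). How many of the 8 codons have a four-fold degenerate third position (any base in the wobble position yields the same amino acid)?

Codon 1 TCT (Ser): third position 4-fold.
Codon 2 ATG (Met): third position 1-fold.
Codon 3 GGT (Gly): third position 4-fold.
Codon 4 TTG (Leu): third position 2-fold.
Codon 5 CAA (Gln): third position 2-fold.
Codon 6 CTT (Leu): third position 4-fold.
Codon 7 GGC (Gly): third position 4-fold.
Codon 8 TCT (Ser): third position 4-fold.
Four-fold degenerate third positions: 5.

5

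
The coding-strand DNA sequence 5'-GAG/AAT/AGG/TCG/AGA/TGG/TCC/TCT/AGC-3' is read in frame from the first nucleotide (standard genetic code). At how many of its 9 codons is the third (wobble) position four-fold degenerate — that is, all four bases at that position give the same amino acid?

3

Codon 1 GAG (Glu): third position 2-fold.
Codon 2 AAT (Asn): third position 2-fold.
Codon 3 AGG (Arg): third position 2-fold.
Codon 4 TCG (Ser): third position 4-fold.
Codon 5 AGA (Arg): third position 2-fold.
Codon 6 TGG (Trp): third position 1-fold.
Codon 7 TCC (Ser): third position 4-fold.
Codon 8 TCT (Ser): third position 4-fold.
Codon 9 AGC (Ser): third position 2-fold.
Four-fold degenerate third positions: 3.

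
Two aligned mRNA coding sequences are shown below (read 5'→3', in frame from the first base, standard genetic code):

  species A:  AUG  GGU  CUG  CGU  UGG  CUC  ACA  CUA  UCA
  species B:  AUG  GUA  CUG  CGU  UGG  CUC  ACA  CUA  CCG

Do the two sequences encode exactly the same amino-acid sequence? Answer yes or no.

no

Codon 1: AUG Met / AUG Met — identical.
Codon 2: GGU Gly / GUA Val — nonsynonymous.
Codon 3: CUG Leu / CUG Leu — identical.
Codon 4: CGU Arg / CGU Arg — identical.
Codon 5: UGG Trp / UGG Trp — identical.
Codon 6: CUC Leu / CUC Leu — identical.
Codon 7: ACA Thr / ACA Thr — identical.
Codon 8: CUA Leu / CUA Leu — identical.
Codon 9: UCA Ser / CCG Pro — nonsynonymous.
Nonsynonymous differences: 2 → different protein.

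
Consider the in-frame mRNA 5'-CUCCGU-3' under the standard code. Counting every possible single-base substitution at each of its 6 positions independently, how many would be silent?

Codon 1 (CUC, Leu): 3 synonymous substitutions.
Codon 2 (CGU, Arg): 3 synonymous substitutions.
Total: 3 + 3 = 6.

6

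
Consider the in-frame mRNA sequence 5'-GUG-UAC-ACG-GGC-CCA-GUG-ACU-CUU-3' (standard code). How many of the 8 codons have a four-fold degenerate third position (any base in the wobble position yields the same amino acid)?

Codon 1 GUG (Val): third position 4-fold.
Codon 2 UAC (Tyr): third position 2-fold.
Codon 3 ACG (Thr): third position 4-fold.
Codon 4 GGC (Gly): third position 4-fold.
Codon 5 CCA (Pro): third position 4-fold.
Codon 6 GUG (Val): third position 4-fold.
Codon 7 ACU (Thr): third position 4-fold.
Codon 8 CUU (Leu): third position 4-fold.
Four-fold degenerate third positions: 7.

7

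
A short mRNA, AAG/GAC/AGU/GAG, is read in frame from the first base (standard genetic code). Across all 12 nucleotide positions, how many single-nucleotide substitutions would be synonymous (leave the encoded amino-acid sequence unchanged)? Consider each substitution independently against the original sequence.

Codon 1 (AAG, Lys): 1 synonymous substitution.
Codon 2 (GAC, Asp): 1 synonymous substitution.
Codon 3 (AGU, Ser): 1 synonymous substitution.
Codon 4 (GAG, Glu): 1 synonymous substitution.
Total: 1 + 1 + 1 + 1 = 4.

4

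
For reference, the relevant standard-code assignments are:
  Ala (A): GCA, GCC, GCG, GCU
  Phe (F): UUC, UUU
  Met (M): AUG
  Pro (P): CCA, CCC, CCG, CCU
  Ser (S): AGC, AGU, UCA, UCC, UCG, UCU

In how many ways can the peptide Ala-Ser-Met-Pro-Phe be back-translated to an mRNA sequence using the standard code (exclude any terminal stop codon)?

192

Ala: 4 codons.
Ser: 6 codons.
Met: 1 codon.
Pro: 4 codons.
Phe: 2 codons.
4 × 6 × 1 × 4 × 2 = 192.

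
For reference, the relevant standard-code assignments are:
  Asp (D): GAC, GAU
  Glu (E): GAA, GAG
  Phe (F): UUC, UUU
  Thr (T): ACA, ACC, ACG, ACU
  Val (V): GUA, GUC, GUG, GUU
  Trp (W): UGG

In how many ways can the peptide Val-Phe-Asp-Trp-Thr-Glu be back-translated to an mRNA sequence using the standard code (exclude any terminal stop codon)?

Val: 4 codons.
Phe: 2 codons.
Asp: 2 codons.
Trp: 1 codon.
Thr: 4 codons.
Glu: 2 codons.
4 × 2 × 2 × 1 × 4 × 2 = 128.

128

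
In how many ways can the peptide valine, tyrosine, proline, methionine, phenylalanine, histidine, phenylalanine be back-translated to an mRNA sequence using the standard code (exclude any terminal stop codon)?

Val: 4 codons.
Tyr: 2 codons.
Pro: 4 codons.
Met: 1 codon.
Phe: 2 codons.
His: 2 codons.
Phe: 2 codons.
4 × 2 × 4 × 1 × 2 × 2 × 2 = 256.

256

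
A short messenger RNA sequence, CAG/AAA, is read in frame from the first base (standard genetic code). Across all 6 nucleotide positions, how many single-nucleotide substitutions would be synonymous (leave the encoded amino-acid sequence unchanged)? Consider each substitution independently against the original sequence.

2

Codon 1 (CAG, Gln): 1 synonymous substitution.
Codon 2 (AAA, Lys): 1 synonymous substitution.
Total: 1 + 1 = 2.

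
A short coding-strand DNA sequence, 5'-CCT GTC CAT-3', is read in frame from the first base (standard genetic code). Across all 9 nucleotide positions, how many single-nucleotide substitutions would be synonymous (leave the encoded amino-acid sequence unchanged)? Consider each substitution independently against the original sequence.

7

Codon 1 (CCT, Pro): 3 synonymous substitutions.
Codon 2 (GTC, Val): 3 synonymous substitutions.
Codon 3 (CAT, His): 1 synonymous substitution.
Total: 3 + 3 + 1 = 7.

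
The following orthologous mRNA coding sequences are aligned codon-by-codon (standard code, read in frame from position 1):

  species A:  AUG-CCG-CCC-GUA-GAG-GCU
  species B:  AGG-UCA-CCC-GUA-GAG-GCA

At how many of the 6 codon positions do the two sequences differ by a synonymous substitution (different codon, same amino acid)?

1

Codon 1: AUG Met / AGG Arg — nonsynonymous.
Codon 2: CCG Pro / UCA Ser — nonsynonymous.
Codon 3: CCC Pro / CCC Pro — identical.
Codon 4: GUA Val / GUA Val — identical.
Codon 5: GAG Glu / GAG Glu — identical.
Codon 6: GCU Ala / GCA Ala — synonymous.
Synonymous differences: 1.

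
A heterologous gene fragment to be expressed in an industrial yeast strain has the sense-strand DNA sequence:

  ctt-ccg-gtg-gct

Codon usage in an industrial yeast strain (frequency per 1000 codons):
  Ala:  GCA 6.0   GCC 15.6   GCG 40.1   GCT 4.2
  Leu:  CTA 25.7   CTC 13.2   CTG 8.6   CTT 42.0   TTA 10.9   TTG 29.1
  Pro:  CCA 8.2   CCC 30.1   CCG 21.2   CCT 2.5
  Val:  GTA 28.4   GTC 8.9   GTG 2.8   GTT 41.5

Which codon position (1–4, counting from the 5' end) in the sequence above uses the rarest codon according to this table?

Codon 1 CTT (Leu): 42.0 per 1000.
Codon 2 CCG (Pro): 21.2 per 1000.
Codon 3 GTG (Val): 2.8 per 1000.
Codon 4 GCT (Ala): 4.2 per 1000.
Lowest frequency is 2.8 at codon 3.

3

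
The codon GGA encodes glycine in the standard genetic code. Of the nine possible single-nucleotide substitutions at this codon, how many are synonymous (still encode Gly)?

3

Position 1: none → 0 synonymous.
Position 2: none → 0 synonymous.
Position 3: GGU, GGC, GGG → 3 synonymous.
Total: 0 + 0 + 3 = 3.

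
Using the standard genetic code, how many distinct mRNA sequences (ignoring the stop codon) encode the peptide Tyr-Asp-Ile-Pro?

48

Tyr: 2 codons.
Asp: 2 codons.
Ile: 3 codons.
Pro: 4 codons.
2 × 2 × 3 × 4 = 48.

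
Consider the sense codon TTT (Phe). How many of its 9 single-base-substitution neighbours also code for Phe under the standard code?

Position 1: none → 0 synonymous.
Position 2: none → 0 synonymous.
Position 3: TTC → 1 synonymous.
Total: 0 + 0 + 1 = 1.

1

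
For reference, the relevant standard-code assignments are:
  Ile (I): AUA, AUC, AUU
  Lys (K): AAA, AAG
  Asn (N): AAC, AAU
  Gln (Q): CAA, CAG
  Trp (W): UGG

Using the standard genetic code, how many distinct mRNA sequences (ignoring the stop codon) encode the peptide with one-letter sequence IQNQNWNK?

Ile: 3 codons.
Gln: 2 codons.
Asn: 2 codons.
Gln: 2 codons.
Asn: 2 codons.
Trp: 1 codon.
Asn: 2 codons.
Lys: 2 codons.
3 × 2 × 2 × 2 × 2 × 1 × 2 × 2 = 192.

192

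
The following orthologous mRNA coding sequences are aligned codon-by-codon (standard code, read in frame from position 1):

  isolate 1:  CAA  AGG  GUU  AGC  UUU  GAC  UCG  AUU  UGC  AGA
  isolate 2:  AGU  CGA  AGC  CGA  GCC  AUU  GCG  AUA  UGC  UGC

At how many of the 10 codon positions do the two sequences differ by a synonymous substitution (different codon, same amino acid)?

Codon 1: CAA Gln / AGU Ser — nonsynonymous.
Codon 2: AGG Arg / CGA Arg — synonymous.
Codon 3: GUU Val / AGC Ser — nonsynonymous.
Codon 4: AGC Ser / CGA Arg — nonsynonymous.
Codon 5: UUU Phe / GCC Ala — nonsynonymous.
Codon 6: GAC Asp / AUU Ile — nonsynonymous.
Codon 7: UCG Ser / GCG Ala — nonsynonymous.
Codon 8: AUU Ile / AUA Ile — synonymous.
Codon 9: UGC Cys / UGC Cys — identical.
Codon 10: AGA Arg / UGC Cys — nonsynonymous.
Synonymous differences: 2.

2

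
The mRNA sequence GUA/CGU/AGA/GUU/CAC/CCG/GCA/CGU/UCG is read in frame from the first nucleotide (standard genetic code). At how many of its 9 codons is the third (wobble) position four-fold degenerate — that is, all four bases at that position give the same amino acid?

Codon 1 GUA (Val): third position 4-fold.
Codon 2 CGU (Arg): third position 4-fold.
Codon 3 AGA (Arg): third position 2-fold.
Codon 4 GUU (Val): third position 4-fold.
Codon 5 CAC (His): third position 2-fold.
Codon 6 CCG (Pro): third position 4-fold.
Codon 7 GCA (Ala): third position 4-fold.
Codon 8 CGU (Arg): third position 4-fold.
Codon 9 UCG (Ser): third position 4-fold.
Four-fold degenerate third positions: 7.

7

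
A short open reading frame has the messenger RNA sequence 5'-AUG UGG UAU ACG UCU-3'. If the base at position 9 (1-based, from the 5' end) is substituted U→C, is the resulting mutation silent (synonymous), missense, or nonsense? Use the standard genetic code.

Position 9 falls in codon 3: UAU → Tyr.
After the substitution the codon is UAC → Tyr.
Both encode Tyr, so the change is synonymous.

silent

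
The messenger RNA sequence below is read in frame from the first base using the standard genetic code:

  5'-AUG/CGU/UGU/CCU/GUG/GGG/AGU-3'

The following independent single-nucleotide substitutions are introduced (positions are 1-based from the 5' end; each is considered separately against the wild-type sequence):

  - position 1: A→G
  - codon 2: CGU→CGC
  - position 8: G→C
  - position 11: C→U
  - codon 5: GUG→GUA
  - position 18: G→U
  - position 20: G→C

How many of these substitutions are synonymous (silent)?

Codon 1: AUG (Met) → GUG (Val) — missense.
Codon 2: CGU (Arg) → CGC (Arg) — synonymous.
Codon 3: UGU (Cys) → UCU (Ser) — missense.
Codon 4: CCU (Pro) → CUU (Leu) — missense.
Codon 5: GUG (Val) → GUA (Val) — synonymous.
Codon 6: GGG (Gly) → GGU (Gly) — synonymous.
Codon 7: AGU (Ser) → ACU (Thr) — missense.
Synonymous: 3 of 7.

3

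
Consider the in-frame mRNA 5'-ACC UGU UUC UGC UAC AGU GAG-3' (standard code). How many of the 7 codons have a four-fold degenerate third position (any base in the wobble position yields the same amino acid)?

Codon 1 ACC (Thr): third position 4-fold.
Codon 2 UGU (Cys): third position 2-fold.
Codon 3 UUC (Phe): third position 2-fold.
Codon 4 UGC (Cys): third position 2-fold.
Codon 5 UAC (Tyr): third position 2-fold.
Codon 6 AGU (Ser): third position 2-fold.
Codon 7 GAG (Glu): third position 2-fold.
Four-fold degenerate third positions: 1.

1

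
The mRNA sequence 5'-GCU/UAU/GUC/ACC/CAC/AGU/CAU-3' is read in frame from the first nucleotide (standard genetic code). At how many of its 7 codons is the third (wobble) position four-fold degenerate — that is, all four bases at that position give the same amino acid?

3

Codon 1 GCU (Ala): third position 4-fold.
Codon 2 UAU (Tyr): third position 2-fold.
Codon 3 GUC (Val): third position 4-fold.
Codon 4 ACC (Thr): third position 4-fold.
Codon 5 CAC (His): third position 2-fold.
Codon 6 AGU (Ser): third position 2-fold.
Codon 7 CAU (His): third position 2-fold.
Four-fold degenerate third positions: 3.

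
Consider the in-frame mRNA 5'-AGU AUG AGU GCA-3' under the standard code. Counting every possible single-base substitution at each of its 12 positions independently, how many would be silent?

Codon 1 (AGU, Ser): 1 synonymous substitution.
Codon 2 (AUG, Met): 0 synonymous substitutions.
Codon 3 (AGU, Ser): 1 synonymous substitution.
Codon 4 (GCA, Ala): 3 synonymous substitutions.
Total: 1 + 0 + 1 + 3 = 5.

5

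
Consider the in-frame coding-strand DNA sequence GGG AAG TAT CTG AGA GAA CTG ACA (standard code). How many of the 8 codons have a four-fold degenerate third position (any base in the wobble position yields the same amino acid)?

4

Codon 1 GGG (Gly): third position 4-fold.
Codon 2 AAG (Lys): third position 2-fold.
Codon 3 TAT (Tyr): third position 2-fold.
Codon 4 CTG (Leu): third position 4-fold.
Codon 5 AGA (Arg): third position 2-fold.
Codon 6 GAA (Glu): third position 2-fold.
Codon 7 CTG (Leu): third position 4-fold.
Codon 8 ACA (Thr): third position 4-fold.
Four-fold degenerate third positions: 4.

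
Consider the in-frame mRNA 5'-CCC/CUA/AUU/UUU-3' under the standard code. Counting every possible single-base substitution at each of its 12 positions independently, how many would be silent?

10

Codon 1 (CCC, Pro): 3 synonymous substitutions.
Codon 2 (CUA, Leu): 4 synonymous substitutions.
Codon 3 (AUU, Ile): 2 synonymous substitutions.
Codon 4 (UUU, Phe): 1 synonymous substitution.
Total: 3 + 4 + 2 + 1 = 10.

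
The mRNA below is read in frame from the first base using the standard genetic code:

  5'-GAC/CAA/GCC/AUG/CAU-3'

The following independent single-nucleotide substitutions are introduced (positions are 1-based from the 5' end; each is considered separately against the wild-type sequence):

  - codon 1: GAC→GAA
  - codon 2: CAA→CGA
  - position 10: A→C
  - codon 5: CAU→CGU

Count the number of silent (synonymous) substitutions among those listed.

0

Codon 1: GAC (Asp) → GAA (Glu) — missense.
Codon 2: CAA (Gln) → CGA (Arg) — missense.
Codon 4: AUG (Met) → CUG (Leu) — missense.
Codon 5: CAU (His) → CGU (Arg) — missense.
Synonymous: 0 of 4.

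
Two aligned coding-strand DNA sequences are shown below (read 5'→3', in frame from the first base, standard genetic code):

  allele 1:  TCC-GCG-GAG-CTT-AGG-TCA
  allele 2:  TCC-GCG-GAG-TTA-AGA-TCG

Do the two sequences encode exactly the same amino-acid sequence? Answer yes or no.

Codon 1: TCC Ser / TCC Ser — identical.
Codon 2: GCG Ala / GCG Ala — identical.
Codon 3: GAG Glu / GAG Glu — identical.
Codon 4: CTT Leu / TTA Leu — synonymous.
Codon 5: AGG Arg / AGA Arg — synonymous.
Codon 6: TCA Ser / TCG Ser — synonymous.
Nonsynonymous differences: 0 → same protein.

yes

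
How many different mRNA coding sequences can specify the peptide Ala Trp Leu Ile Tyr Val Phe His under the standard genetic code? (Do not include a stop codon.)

Ala: 4 codons.
Trp: 1 codon.
Leu: 6 codons.
Ile: 3 codons.
Tyr: 2 codons.
Val: 4 codons.
Phe: 2 codons.
His: 2 codons.
4 × 1 × 6 × 3 × 2 × 4 × 2 × 2 = 2304.

2304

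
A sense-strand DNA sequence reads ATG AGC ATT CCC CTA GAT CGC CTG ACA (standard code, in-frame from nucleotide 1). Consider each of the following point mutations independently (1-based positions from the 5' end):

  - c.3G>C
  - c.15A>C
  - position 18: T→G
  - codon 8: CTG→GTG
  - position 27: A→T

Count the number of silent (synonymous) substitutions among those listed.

2

Codon 1: ATG (Met) → ATC (Ile) — missense.
Codon 5: CTA (Leu) → CTC (Leu) — synonymous.
Codon 6: GAT (Asp) → GAG (Glu) — missense.
Codon 8: CTG (Leu) → GTG (Val) — missense.
Codon 9: ACA (Thr) → ACT (Thr) — synonymous.
Synonymous: 2 of 5.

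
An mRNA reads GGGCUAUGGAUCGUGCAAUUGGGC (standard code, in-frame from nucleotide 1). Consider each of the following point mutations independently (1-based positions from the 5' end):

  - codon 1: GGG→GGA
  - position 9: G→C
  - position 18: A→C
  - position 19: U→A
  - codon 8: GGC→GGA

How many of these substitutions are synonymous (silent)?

Codon 1: GGG (Gly) → GGA (Gly) — synonymous.
Codon 3: UGG (Trp) → UGC (Cys) — missense.
Codon 6: CAA (Gln) → CAC (His) — missense.
Codon 7: UUG (Leu) → AUG (Met) — missense.
Codon 8: GGC (Gly) → GGA (Gly) — synonymous.
Synonymous: 2 of 5.

2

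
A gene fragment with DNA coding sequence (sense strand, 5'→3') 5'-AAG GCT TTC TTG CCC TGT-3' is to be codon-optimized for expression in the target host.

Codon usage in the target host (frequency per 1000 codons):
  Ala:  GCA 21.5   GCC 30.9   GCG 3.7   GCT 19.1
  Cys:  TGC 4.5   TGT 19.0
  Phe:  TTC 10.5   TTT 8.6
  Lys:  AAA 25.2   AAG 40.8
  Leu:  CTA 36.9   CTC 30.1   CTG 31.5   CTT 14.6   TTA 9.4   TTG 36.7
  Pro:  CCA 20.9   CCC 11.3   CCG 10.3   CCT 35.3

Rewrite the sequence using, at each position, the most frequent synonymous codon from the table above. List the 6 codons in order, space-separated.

Codon 1 (Lys): best is AAG at 40.8.
Codon 2 (Ala): best is GCC at 30.9.
Codon 3 (Phe): best is TTC at 10.5.
Codon 4 (Leu): best is CTA at 36.9.
Codon 5 (Pro): best is CCT at 35.3.
Codon 6 (Cys): best is TGT at 19.0.

AAG GCC TTC CTA CCT TGT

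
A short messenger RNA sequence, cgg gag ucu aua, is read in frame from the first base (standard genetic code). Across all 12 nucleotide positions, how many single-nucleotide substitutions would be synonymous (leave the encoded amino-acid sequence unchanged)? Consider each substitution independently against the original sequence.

Codon 1 (CGG, Arg): 4 synonymous substitutions.
Codon 2 (GAG, Glu): 1 synonymous substitution.
Codon 3 (UCU, Ser): 3 synonymous substitutions.
Codon 4 (AUA, Ile): 2 synonymous substitutions.
Total: 4 + 1 + 3 + 2 = 10.

10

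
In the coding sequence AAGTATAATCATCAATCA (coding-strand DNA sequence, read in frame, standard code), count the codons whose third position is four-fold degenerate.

1

Codon 1 AAG (Lys): third position 2-fold.
Codon 2 TAT (Tyr): third position 2-fold.
Codon 3 AAT (Asn): third position 2-fold.
Codon 4 CAT (His): third position 2-fold.
Codon 5 CAA (Gln): third position 2-fold.
Codon 6 TCA (Ser): third position 4-fold.
Four-fold degenerate third positions: 1.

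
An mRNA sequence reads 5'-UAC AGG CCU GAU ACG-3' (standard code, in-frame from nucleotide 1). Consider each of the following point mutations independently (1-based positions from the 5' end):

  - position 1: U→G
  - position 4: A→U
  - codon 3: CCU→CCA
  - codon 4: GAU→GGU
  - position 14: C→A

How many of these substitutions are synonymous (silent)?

Codon 1: UAC (Tyr) → GAC (Asp) — missense.
Codon 2: AGG (Arg) → UGG (Trp) — missense.
Codon 3: CCU (Pro) → CCA (Pro) — synonymous.
Codon 4: GAU (Asp) → GGU (Gly) — missense.
Codon 5: ACG (Thr) → AAG (Lys) — missense.
Synonymous: 1 of 5.

1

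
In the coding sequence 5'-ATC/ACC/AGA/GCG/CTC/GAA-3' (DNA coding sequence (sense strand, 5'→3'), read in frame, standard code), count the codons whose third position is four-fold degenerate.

Codon 1 ATC (Ile): third position 3-fold.
Codon 2 ACC (Thr): third position 4-fold.
Codon 3 AGA (Arg): third position 2-fold.
Codon 4 GCG (Ala): third position 4-fold.
Codon 5 CTC (Leu): third position 4-fold.
Codon 6 GAA (Glu): third position 2-fold.
Four-fold degenerate third positions: 3.

3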